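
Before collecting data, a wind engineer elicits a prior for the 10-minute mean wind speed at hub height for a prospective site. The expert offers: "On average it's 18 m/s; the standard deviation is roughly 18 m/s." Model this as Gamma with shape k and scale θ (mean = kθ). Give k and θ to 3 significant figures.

For Gamma(k, scale θ): mean = kθ, variance = kθ², so CV = 1/√k.
CV = SD/mean = 18/18 = 1, hence k = 1/CV² = 1.
Then θ = mean/k = 18/1 = 18.

k ≈ 1, θ ≈ 18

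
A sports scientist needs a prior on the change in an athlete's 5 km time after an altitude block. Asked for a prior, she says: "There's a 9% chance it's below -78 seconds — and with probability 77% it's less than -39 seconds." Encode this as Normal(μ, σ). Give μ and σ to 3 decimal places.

μ = -52.856, σ = 18.754

The p-quantile of Normal(μ,σ) is μ + z_p·σ, with z_{0.09} = -1.341 and z_{0.77} = 0.7388.
Eliminate σ: μ = (z₂·x₁ − z₁·x₂)/(z₂ − z₁) = (0.7388·-78 − (-1.341)·-39)/2.08 = -52.856.
Then σ = (x₂ − x₁)/(z₂ − z₁) = (-39 − -78)/2.08 = 18.754.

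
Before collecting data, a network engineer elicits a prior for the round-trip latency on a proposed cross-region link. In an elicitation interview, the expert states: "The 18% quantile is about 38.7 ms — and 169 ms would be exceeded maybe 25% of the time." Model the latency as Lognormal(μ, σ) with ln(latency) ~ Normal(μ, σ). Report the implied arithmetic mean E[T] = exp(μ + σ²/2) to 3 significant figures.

If T ~ Lognormal(μ,σ) then ln T ~ Normal(μ,σ), so the p-quantile of ln T is μ + z_p·σ.
ln(38.7) = 3.656 and ln(169) = 5.13; z_{0.18} = -0.9154, z_{0.75} = 0.6745.
σ = (5.13 − 3.656)/(0.6745 − (-0.9154)) = 0.927.
μ = 3.656 − (-0.9154)·0.927 = 4.505.
E[T] = exp(μ + σ²/2) = exp(4.505 + 0.4298) = 139 ms.

E[T] ≈ 139 ms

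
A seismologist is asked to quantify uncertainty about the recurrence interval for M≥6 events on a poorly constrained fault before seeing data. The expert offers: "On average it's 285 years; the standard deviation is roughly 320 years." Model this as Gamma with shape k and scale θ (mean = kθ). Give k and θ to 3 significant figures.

For Gamma(k, scale θ): mean = kθ, variance = kθ², so CV = 1/√k.
CV = SD/mean = 320/285 = 1.123, hence k = 1/CV² = 0.793.
Then θ = mean/k = 285/0.793 = 359.

k ≈ 0.793, θ ≈ 359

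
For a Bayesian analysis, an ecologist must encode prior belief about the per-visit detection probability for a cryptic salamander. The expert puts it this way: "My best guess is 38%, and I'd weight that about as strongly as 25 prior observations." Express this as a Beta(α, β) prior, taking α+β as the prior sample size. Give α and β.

α = 9.5, β = 15.5

Under the effective-sample-size interpretation, Beta(α, β) has prior mean α/(α+β) and prior sample size α+β.
So α+β = 25 and α/(α+β) = 0.38, giving α = 0.38·25 = 9.5 and β = 25 − 9.5 = 15.5.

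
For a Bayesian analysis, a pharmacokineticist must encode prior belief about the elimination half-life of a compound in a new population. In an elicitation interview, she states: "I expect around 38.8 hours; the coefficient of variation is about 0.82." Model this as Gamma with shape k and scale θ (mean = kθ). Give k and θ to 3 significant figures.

For Gamma(k, scale θ): mean = kθ, variance = kθ², so CV = 1/√k.
CV = 0.82, hence k = 1/CV² = 1.49.
Then θ = mean/k = 38.8/1.49 = 26.1.

k ≈ 1.49, θ ≈ 26.1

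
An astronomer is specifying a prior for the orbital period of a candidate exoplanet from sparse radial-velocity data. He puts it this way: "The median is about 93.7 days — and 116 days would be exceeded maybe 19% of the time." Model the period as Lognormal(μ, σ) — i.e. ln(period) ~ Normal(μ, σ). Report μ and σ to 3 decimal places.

μ ≈ 4.540, σ ≈ 0.243

If T ~ Lognormal(μ,σ) then ln T ~ Normal(μ,σ), so the p-quantile of ln T is μ + z_p·σ.
ln(93.7) = 4.54 and ln(116) = 4.754; z_{0.5} = 0, z_{0.81} = 0.8779.
σ = (4.754 − 4.54)/(0.8779 − (0)) = 0.243.
μ = 4.54 − (0)·0.243 = 4.540.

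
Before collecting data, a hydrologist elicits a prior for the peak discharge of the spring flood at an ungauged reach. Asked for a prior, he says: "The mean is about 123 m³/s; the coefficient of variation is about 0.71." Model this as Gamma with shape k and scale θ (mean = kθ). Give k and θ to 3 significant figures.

For Gamma(k, scale θ): mean = kθ, variance = kθ², so CV = 1/√k.
CV = 0.71, hence k = 1/CV² = 1.98.
Then θ = mean/k = 123/1.98 = 62.

k ≈ 1.98, θ ≈ 62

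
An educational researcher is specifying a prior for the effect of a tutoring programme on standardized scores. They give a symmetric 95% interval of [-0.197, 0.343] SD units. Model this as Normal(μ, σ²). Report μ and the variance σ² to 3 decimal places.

μ = 0.073, σ² = 0.019

A symmetric 95% interval runs μ ± z·σ with z = 1.96.
Half-width = 0.27, so σ = 0.27/1.96 = 0.1378 and σ² = 0.019.
μ is the interval midpoint, 0.073.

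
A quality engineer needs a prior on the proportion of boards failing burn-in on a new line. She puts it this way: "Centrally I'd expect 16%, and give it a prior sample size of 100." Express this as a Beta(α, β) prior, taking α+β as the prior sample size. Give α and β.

Under the effective-sample-size interpretation, Beta(α, β) has prior mean α/(α+β) and prior sample size α+β.
So α+β = 100 and α/(α+β) = 0.16, giving α = 0.16·100 = 16 and β = 100 − 16 = 84.

α = 16, β = 84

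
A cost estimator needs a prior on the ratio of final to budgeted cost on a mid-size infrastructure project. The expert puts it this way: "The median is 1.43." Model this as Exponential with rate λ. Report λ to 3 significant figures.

Exponential median = ln 2 / λ, so λ = ln 2 / 1.43 = 0.485.

λ ≈ 0.485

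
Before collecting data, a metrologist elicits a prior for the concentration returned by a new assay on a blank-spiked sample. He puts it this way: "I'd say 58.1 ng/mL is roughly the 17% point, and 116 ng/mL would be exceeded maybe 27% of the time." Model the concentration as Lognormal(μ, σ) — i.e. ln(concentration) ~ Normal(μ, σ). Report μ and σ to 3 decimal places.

If T ~ Lognormal(μ,σ) then ln T ~ Normal(μ,σ), so the p-quantile of ln T is μ + z_p·σ.
ln(58.1) = 4.062 and ln(116) = 4.754; z_{0.17} = -0.9542, z_{0.73} = 0.6128.
σ = (4.754 − 4.062)/(0.6128 − (-0.9542)) = 0.441.
μ = 4.062 − (-0.9542)·0.441 = 4.483.

μ ≈ 4.483, σ ≈ 0.441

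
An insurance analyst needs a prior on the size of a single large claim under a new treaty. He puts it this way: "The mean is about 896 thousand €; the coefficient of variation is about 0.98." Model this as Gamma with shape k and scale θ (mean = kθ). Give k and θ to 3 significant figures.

For Gamma(k, scale θ): mean = kθ, variance = kθ², so CV = 1/√k.
CV = 0.98, hence k = 1/CV² = 1.04.
Then θ = mean/k = 896/1.04 = 861.

k ≈ 1.04, θ ≈ 861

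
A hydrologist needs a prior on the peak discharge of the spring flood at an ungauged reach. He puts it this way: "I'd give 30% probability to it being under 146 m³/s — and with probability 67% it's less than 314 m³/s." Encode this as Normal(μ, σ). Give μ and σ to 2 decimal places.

The p-quantile of Normal(μ,σ) is μ + z_p·σ, with z_{0.3} = -0.5244 and z_{0.67} = 0.4399.
Eliminate σ: μ = (z₂·x₁ − z₁·x₂)/(z₂ − z₁) = (0.4399·146 − (-0.5244)·314)/0.9643 = 237.36.
Then σ = (x₂ − x₁)/(z₂ − z₁) = (314 − 146)/0.9643 = 174.22.

μ = 237.36, σ = 174.22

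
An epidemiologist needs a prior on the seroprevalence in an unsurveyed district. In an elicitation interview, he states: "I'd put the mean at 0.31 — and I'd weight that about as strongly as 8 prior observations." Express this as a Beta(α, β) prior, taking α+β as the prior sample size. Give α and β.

α = 2.48, β = 5.52

Under the effective-sample-size interpretation, Beta(α, β) has prior mean α/(α+β) and prior sample size α+β.
So α+β = 8 and α/(α+β) = 0.31, giving α = 0.31·8 = 2.48 and β = 8 − 2.48 = 5.52.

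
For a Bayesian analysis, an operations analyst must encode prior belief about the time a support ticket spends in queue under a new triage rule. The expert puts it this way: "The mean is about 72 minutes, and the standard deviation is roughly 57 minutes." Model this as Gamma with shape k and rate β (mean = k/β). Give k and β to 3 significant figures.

k ≈ 1.6, β ≈ 0.0222

For Gamma(k, rate β): mean = k/β, variance = k/β², so CV = 1/√k.
CV = SD/mean = 57/72 = 0.7917, hence k = 1/CV² = 1.6.
Then β = k/mean = 1.6/72 = 0.0222.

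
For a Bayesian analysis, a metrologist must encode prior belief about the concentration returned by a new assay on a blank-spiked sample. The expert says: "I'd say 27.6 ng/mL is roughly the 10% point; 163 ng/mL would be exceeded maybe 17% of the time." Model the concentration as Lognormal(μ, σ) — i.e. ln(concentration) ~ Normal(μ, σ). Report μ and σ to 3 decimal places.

μ ≈ 4.336, σ ≈ 0.794

If T ~ Lognormal(μ,σ) then ln T ~ Normal(μ,σ), so the p-quantile of ln T is μ + z_p·σ.
ln(27.6) = 3.318 and ln(163) = 5.094; z_{0.1} = -1.282, z_{0.83} = 0.9542.
σ = (5.094 − 3.318)/(0.9542 − (-1.282)) = 0.794.
μ = 3.318 − (-1.282)·0.794 = 4.336.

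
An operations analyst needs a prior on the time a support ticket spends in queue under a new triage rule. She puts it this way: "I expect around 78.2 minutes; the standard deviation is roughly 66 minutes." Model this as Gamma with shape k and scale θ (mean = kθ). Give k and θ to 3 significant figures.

For Gamma(k, scale θ): mean = kθ, variance = kθ², so CV = 1/√k.
CV = SD/mean = 66/78.2 = 0.844, hence k = 1/CV² = 1.4.
Then θ = mean/k = 78.2/1.4 = 55.7.

k ≈ 1.4, θ ≈ 55.7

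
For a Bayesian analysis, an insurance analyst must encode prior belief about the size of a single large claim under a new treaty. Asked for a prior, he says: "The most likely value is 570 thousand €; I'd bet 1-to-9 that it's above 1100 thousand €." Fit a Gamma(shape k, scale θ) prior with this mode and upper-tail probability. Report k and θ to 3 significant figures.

Gamma(k,θ) with k>1 has mode (k−1)θ, so θ = 570/(k−1).
Need P(X < 1100) = 0.9 with θ tied to k this way. Start at k = 2, θ = 570: P(X<1100) ≈ 0.575.
Too low — raise k to concentrate. Iterating converges to k ≈ 5.43.
Then θ = 570/(5.43−1) ≈ 129.

k ≈ 5.43, θ ≈ 129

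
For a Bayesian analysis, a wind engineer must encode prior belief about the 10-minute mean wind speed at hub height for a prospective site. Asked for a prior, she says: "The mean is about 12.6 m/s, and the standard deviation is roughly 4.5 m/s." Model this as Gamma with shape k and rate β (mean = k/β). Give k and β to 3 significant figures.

k ≈ 7.84, β ≈ 0.622

For Gamma(k, rate β): mean = k/β, variance = k/β², so CV = 1/√k.
CV = SD/mean = 4.5/12.6 = 0.3571, hence k = 1/CV² = 7.84.
Then β = k/mean = 7.84/12.6 = 0.622.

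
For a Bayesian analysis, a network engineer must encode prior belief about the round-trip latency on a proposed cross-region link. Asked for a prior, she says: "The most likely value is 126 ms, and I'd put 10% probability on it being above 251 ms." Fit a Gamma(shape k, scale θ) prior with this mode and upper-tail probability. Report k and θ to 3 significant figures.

Gamma(k,θ) with k>1 has mode (k−1)θ, so θ = 126/(k−1).
Need P(X < 251) = 0.9 with θ tied to k this way. Start at k = 2, θ = 126: P(X<251) ≈ 0.592.
Too low — raise k to concentrate. Iterating converges to k ≈ 5.04.
Then θ = 126/(5.04−1) ≈ 31.2.

k ≈ 5.04, θ ≈ 31.2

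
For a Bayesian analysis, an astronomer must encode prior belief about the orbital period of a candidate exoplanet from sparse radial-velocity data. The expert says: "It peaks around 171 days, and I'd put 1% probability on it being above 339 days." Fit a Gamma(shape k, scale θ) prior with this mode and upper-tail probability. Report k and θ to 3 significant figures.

Gamma(k,θ) with k>1 has mode (k−1)θ, so θ = 171/(k−1).
Need P(X < 339) = 0.99 with θ tied to k this way. Start at k = 2, θ = 171: P(X<339) ≈ 0.589.
Too low — raise k to concentrate. Iterating converges to k ≈ 11.5.
Then θ = 171/(11.5−1) ≈ 16.3.

k ≈ 11.5, θ ≈ 16.3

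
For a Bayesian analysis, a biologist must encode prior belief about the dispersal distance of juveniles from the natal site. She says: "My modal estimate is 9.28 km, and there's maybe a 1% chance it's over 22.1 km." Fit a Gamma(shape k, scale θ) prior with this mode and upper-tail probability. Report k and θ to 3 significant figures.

k ≈ 7.3, θ ≈ 1.47

Gamma(k,θ) with k>1 has mode (k−1)θ, so θ = 9.28/(k−1).
Need P(X < 22.1) = 0.99 with θ tied to k this way. Start at k = 2, θ = 9.28: P(X<22.1) ≈ 0.688.
Too low — raise k to concentrate. Iterating converges to k ≈ 7.3.
Then θ = 9.28/(7.3−1) ≈ 1.47.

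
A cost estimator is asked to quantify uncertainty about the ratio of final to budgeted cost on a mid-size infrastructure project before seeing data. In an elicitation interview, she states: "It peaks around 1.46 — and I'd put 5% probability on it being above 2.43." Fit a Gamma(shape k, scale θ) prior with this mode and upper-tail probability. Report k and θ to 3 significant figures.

k ≈ 11.8, θ ≈ 0.136

Gamma(k,θ) with k>1 has mode (k−1)θ, so θ = 1.46/(k−1).
Need P(X < 2.43) = 0.95 with θ tied to k this way. Start at k = 2, θ = 1.46: P(X<2.43) ≈ 0.496.
Too low — raise k to concentrate. Iterating converges to k ≈ 11.8.
Then θ = 1.46/(11.8−1) ≈ 0.136.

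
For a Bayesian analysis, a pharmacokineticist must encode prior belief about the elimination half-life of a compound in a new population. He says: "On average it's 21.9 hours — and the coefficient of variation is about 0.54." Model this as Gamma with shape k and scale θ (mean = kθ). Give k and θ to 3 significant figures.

k ≈ 3.43, θ ≈ 6.39

For Gamma(k, scale θ): mean = kθ, variance = kθ², so CV = 1/√k.
CV = 0.54, hence k = 1/CV² = 3.43.
Then θ = mean/k = 21.9/3.43 = 6.39.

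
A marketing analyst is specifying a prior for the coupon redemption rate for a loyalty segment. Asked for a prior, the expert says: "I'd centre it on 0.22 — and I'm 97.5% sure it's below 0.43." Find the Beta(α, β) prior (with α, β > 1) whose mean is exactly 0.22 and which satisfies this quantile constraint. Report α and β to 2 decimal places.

With mean 0.22 fixed, write α = 0.22s, β = 0.78s where s = α+β.
Need P(θ < 0.43) = 0.975 under Beta(0.22s, 0.78s). Normal approximation: (q−m)/√(m(1−m)/s) ≈ z_{0.975} = 1.96, so s ≈ 0.22·0.78·(1.96)²/(0.43−0.22)² = 14.9.
At s = 14.9: P(θ<0.43) ≈ 0.963. Adjusting to match 0.975 gives s ≈ 18.27.
So α = 0.22·18.27 ≈ 4.02, β = 0.78·18.27 ≈ 14.25.

α ≈ 4.02, β ≈ 14.25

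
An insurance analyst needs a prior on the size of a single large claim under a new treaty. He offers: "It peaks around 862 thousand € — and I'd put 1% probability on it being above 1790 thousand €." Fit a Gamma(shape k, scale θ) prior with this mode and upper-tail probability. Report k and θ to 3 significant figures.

Gamma(k,θ) with k>1 has mode (k−1)θ, so θ = 862/(k−1).
Need P(X < 1790) = 0.99 with θ tied to k this way. Start at k = 2, θ = 862: P(X<1790) ≈ 0.614.
Too low — raise k to concentrate. Iterating converges to k ≈ 10.1.
Then θ = 862/(10.1−1) ≈ 94.4.

k ≈ 10.1, θ ≈ 94.4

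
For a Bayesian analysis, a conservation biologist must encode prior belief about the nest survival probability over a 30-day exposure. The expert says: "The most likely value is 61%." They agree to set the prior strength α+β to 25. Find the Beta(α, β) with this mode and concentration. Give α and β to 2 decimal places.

α = 15.03, β = 9.97

For α,β > 1 the Beta mode is (α−1)/(α+β−2). With α+β = 25, the mode is (α−1)/23.
Set (α−1)/23 = 0.61 → α = 1 + 0.61·23 = 15.03.
β = 25 − α = 9.97.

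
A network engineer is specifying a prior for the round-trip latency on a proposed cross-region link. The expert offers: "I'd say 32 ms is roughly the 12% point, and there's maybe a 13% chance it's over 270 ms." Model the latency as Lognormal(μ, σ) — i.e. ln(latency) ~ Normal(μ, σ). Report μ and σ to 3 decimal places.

μ ≈ 4.555, σ ≈ 0.927

If T ~ Lognormal(μ,σ) then ln T ~ Normal(μ,σ), so the p-quantile of ln T is μ + z_p·σ.
ln(32) = 3.466 and ln(270) = 5.598; z_{0.12} = -1.175, z_{0.87} = 1.126.
σ = (5.598 − 3.466)/(1.126 − (-1.175)) = 0.927.
μ = 3.466 − (-1.175)·0.927 = 4.555.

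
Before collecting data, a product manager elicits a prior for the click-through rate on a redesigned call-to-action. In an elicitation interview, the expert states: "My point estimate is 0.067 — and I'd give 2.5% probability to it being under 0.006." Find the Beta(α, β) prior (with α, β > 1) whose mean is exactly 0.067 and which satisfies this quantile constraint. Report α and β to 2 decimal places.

With mean 0.067 fixed, write α = 0.067s, β = 0.933s where s = α+β.
Need P(θ < 0.006) = 0.025 under Beta(0.067s, 0.933s). Normal approximation: (q−m)/√(m(1−m)/s) ≈ z_{0.025} = -1.96, so s ≈ 0.067·0.933·(-1.96)²/(0.006−0.067)² = 64.5.
At s = 64.5: P(θ<0.006) ≈ 0.000. Adjusting to match 0.025 gives s ≈ 24.34.
So α = 0.067·24.34 ≈ 1.63, β = 0.933·24.34 ≈ 22.71.

α ≈ 1.63, β ≈ 22.71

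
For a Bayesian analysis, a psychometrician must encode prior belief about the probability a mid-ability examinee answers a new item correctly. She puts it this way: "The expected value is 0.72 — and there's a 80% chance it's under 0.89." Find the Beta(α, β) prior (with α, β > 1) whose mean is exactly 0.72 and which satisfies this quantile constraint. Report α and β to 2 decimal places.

α ≈ 3.59, β ≈ 1.40

With mean 0.72 fixed, write α = 0.72s, β = 0.28s where s = α+β.
Need P(θ < 0.89) = 0.8 under Beta(0.72s, 0.28s). Normal approximation: (q−m)/√(m(1−m)/s) ≈ z_{0.8} = 0.842, so s ≈ 0.72·0.28·(0.842)²/(0.89−0.72)² = 4.9.
At s = 4.9: P(θ<0.89) ≈ 0.799. Adjusting to match 0.8 gives s ≈ 4.98.
So α = 0.72·4.98 ≈ 3.59, β = 0.28·4.98 ≈ 1.40.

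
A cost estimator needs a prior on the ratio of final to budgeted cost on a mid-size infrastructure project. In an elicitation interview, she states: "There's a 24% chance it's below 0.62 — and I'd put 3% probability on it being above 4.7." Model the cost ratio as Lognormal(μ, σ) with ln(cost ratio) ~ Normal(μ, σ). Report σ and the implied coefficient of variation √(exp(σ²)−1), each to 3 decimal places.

σ ≈ 0.783, CV ≈ 0.920

If T ~ Lognormal(μ,σ) then ln T ~ Normal(μ,σ), so the p-quantile of ln T is μ + z_p·σ.
ln(0.62) = -0.478 and ln(4.7) = 1.548; z_{0.24} = -0.7063, z_{0.97} = 1.881.
σ = (1.548 − -0.478)/(1.881 − (-0.7063)) = 0.783.
μ = -0.478 − (-0.7063)·0.783 = 0.075.
CV = √(exp(σ²)−1) = √(exp(0.6130)−1) = 0.920.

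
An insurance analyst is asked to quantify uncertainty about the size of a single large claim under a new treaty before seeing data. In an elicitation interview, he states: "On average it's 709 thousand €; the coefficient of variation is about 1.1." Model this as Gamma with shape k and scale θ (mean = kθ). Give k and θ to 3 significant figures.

k ≈ 0.826, θ ≈ 858

For Gamma(k, scale θ): mean = kθ, variance = kθ², so CV = 1/√k.
CV = 1.1, hence k = 1/CV² = 0.826.
Then θ = mean/k = 709/0.826 = 858.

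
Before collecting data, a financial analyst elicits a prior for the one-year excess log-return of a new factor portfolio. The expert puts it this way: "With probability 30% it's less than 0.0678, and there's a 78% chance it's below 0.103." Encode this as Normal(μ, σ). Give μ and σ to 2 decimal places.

The p-quantile of Normal(μ,σ) is μ + z_p·σ, with z_{0.3} = -0.5244 and z_{0.78} = 0.7722.
Eliminate σ: μ = (z₂·x₁ − z₁·x₂)/(z₂ − z₁) = (0.7722·0.0678 − (-0.5244)·0.103)/1.297 = 0.08.
Then σ = (x₂ − x₁)/(z₂ − z₁) = (0.103 − 0.0678)/1.297 = 0.03.

μ = 0.08, σ = 0.03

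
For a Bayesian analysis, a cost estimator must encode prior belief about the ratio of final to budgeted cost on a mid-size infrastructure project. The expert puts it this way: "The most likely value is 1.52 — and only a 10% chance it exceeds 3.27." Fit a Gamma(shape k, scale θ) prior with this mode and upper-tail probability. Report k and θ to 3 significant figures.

Gamma(k,θ) with k>1 has mode (k−1)θ, so θ = 1.52/(k−1).
Need P(X < 3.27) = 0.9 with θ tied to k this way. Start at k = 2, θ = 1.52: P(X<3.27) ≈ 0.633.
Too low — raise k to concentrate. Iterating converges to k ≈ 4.28.
Then θ = 1.52/(4.28−1) ≈ 0.464.

k ≈ 4.28, θ ≈ 0.464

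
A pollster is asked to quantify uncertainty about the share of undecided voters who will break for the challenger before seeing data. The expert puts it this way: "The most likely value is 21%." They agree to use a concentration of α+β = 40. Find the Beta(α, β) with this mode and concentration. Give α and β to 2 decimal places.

For α,β > 1 the Beta mode is (α−1)/(α+β−2). With α+β = 40, the mode is (α−1)/38.
Set (α−1)/38 = 0.21 → α = 1 + 0.21·38 = 8.98.
β = 40 − α = 31.02.

α = 8.98, β = 31.02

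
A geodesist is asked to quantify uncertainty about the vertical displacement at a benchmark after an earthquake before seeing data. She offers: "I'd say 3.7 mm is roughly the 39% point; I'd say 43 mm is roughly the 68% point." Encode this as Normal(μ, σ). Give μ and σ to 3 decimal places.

For Normal(μ,σ), the p-quantile is μ + z_p·σ. Here z_{0.39} = -0.2793, z_{0.68} = 0.4677.
So 3.7 = μ − 0.2793σ and 43 = μ + 0.4677σ.
Subtracting: σ = (43 − 3.7)/(0.4677 − (-0.2793)) = 52.609.
Then μ = 3.7 − (-0.2793)·52.609 = 18.395.

μ = 18.395, σ = 52.609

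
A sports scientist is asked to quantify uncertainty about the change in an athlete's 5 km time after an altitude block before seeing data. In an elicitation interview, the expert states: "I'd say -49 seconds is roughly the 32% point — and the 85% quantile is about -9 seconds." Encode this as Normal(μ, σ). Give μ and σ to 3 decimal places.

The p-quantile of Normal(μ,σ) is μ + z_p·σ, with z_{0.32} = -0.4677 and z_{0.85} = 1.036.
Eliminate σ: μ = (z₂·x₁ − z₁·x₂)/(z₂ − z₁) = (1.036·-49 − (-0.4677)·-9)/1.504 = -36.562.
Then σ = (x₂ − x₁)/(z₂ − z₁) = (-9 − -49)/1.504 = 26.593.

μ = -36.562, σ = 26.593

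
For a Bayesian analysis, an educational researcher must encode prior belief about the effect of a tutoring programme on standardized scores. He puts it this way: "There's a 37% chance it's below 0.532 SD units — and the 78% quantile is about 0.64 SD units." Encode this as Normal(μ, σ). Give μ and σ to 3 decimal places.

For Normal(μ,σ), the p-quantile is μ + z_p·σ. Here z_{0.37} = -0.3319, z_{0.78} = 0.7722.
So 0.532 = μ − 0.3319σ and 0.64 = μ + 0.7722σ.
Subtracting: σ = (0.64 − 0.532)/(0.7722 − (-0.3319)) = 0.098.
Then μ = 0.532 − (-0.3319)·0.098 = 0.564.

μ = 0.564, σ = 0.098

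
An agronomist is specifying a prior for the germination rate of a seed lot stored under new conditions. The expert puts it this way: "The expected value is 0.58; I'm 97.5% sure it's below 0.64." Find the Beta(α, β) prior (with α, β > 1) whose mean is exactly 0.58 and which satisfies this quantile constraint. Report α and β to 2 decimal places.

α ≈ 146.96, β ≈ 106.42

With mean 0.58 fixed, write α = 0.58s, β = 0.42s where s = α+β.
Need P(θ < 0.64) = 0.975 under Beta(0.58s, 0.42s). Normal approximation: (q−m)/√(m(1−m)/s) ≈ z_{0.975} = 1.96, so s ≈ 0.58·0.42·(1.96)²/(0.64−0.58)² = 259.9.
At s = 259.9: P(θ<0.64) ≈ 0.976. Adjusting to match 0.975 gives s ≈ 253.39.
So α = 0.58·253.39 ≈ 146.96, β = 0.42·253.39 ≈ 106.42.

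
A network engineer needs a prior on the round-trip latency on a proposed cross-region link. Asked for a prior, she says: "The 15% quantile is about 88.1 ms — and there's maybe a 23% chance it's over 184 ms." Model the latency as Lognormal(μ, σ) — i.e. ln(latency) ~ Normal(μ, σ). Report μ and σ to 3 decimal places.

If T ~ Lognormal(μ,σ) then ln T ~ Normal(μ,σ), so the p-quantile of ln T is μ + z_p·σ.
ln(88.1) = 4.478 and ln(184) = 5.215; z_{0.15} = -1.036, z_{0.77} = 0.7388.
σ = (5.215 − 4.478)/(0.7388 − (-1.036)) = 0.415.
μ = 4.478 − (-1.036)·0.415 = 4.908.

μ ≈ 4.908, σ ≈ 0.415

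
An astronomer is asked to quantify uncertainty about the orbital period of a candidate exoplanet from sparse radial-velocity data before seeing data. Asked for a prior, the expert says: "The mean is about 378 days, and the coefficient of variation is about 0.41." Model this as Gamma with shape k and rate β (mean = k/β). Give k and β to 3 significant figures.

k ≈ 5.95, β ≈ 0.0157

For Gamma(k, rate β): mean = k/β, variance = k/β², so CV = 1/√k.
CV = 0.41, hence k = 1/CV² = 5.95.
Then β = k/mean = 5.95/378 = 0.0157.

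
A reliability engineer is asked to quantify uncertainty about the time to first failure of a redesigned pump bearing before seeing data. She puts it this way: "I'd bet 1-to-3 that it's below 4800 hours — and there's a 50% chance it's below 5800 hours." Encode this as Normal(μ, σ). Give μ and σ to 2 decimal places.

For Normal(μ,σ), the p-quantile is μ + z_p·σ. Here z_{0.25} = -0.6745, z_{0.5} = 0.
So 4800 = μ − 0.6745σ and 5800 = μ + 0σ.
Subtracting: σ = (5800 − 4800)/(0 − (-0.6745)) = 1482.60.
Then μ = 4800 − (-0.6745)·1482.60 = 5800.00.

μ = 5800.00, σ = 1482.60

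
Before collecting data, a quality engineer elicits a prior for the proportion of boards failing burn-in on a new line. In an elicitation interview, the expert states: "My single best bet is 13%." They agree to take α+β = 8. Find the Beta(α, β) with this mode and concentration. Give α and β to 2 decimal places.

α = 1.78, β = 6.22

For α,β > 1 the Beta mode is (α−1)/(α+β−2). With α+β = 8, the mode is (α−1)/6.
Set (α−1)/6 = 0.13 → α = 1 + 0.13·6 = 1.78.
β = 8 − α = 6.22.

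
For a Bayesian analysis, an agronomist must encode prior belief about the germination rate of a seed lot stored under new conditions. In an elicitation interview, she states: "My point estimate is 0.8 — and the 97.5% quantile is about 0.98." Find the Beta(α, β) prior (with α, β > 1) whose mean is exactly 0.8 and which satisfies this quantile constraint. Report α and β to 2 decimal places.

α ≈ 6.51, β ≈ 1.63

With mean 0.8 fixed, write α = 0.8s, β = 0.2s where s = α+β.
Need P(θ < 0.98) = 0.975 under Beta(0.8s, 0.2s). Normal approximation: (q−m)/√(m(1−m)/s) ≈ z_{0.975} = 1.96, so s ≈ 0.8·0.2·(1.96)²/(0.98−0.8)² = 19.0.
At s = 19.0: P(θ<0.98) ≈ 0.999. Adjusting to match 0.975 gives s ≈ 8.13.
So α = 0.8·8.13 ≈ 6.51, β = 0.2·8.13 ≈ 1.63.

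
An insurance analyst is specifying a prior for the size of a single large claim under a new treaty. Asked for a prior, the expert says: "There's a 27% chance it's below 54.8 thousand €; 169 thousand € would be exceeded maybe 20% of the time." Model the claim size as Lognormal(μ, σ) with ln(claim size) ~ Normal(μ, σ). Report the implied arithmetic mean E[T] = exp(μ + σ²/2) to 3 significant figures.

E[T] ≈ 119 thousand €

If T ~ Lognormal(μ,σ) then ln T ~ Normal(μ,σ), so the p-quantile of ln T is μ + z_p·σ.
ln(54.8) = 4.004 and ln(169) = 5.13; z_{0.27} = -0.6128, z_{0.8} = 0.8416.
σ = (5.13 − 4.004)/(0.8416 − (-0.6128)) = 0.774.
μ = 4.004 − (-0.6128)·0.774 = 4.478.
E[T] = exp(μ + σ²/2) = exp(4.478 + 0.2998) = 119 thousand €.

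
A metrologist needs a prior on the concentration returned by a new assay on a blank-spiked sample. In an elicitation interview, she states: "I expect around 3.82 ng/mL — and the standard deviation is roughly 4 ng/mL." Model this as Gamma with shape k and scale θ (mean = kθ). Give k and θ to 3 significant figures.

For Gamma(k, scale θ): mean = kθ, variance = kθ², so CV = 1/√k.
CV = SD/mean = 4/3.82 = 1.047, hence k = 1/CV² = 0.912.
Then θ = mean/k = 3.82/0.912 = 4.19.

k ≈ 0.912, θ ≈ 4.19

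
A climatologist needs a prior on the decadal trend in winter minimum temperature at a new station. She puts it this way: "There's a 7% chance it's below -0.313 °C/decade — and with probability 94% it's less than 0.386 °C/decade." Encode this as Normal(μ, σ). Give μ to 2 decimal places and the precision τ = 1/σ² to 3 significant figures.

For Normal(μ,σ), the p-quantile is μ + z_p·σ. Here z_{0.07} = -1.476, z_{0.94} = 1.555.
So -0.313 = μ − 1.476σ and 0.386 = μ + 1.555σ.
Subtracting: σ = (0.386 − -0.313)/(1.555 − (-1.476)) = 0.23.
Then μ = -0.313 − (-1.476)·0.23 = 0.03.
Precision τ = 1/σ² = 1/0.2307² = 18.8.

μ = 0.03, τ = 18.8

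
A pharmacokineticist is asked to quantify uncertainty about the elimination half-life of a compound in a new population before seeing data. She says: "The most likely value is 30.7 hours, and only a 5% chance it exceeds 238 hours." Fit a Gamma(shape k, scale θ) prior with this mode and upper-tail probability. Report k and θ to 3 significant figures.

k ≈ 1.51, θ ≈ 60.8

Gamma(k,θ) with k>1 has mode (k−1)θ, so θ = 30.7/(k−1).
Need P(X < 238) = 0.95 with θ tied to k this way. Start at k = 2, θ = 30.7: P(X<238) ≈ 0.996.
Too high — lower k to spread out. Iterating converges to k ≈ 1.51.
Then θ = 30.7/(1.51−1) ≈ 60.8.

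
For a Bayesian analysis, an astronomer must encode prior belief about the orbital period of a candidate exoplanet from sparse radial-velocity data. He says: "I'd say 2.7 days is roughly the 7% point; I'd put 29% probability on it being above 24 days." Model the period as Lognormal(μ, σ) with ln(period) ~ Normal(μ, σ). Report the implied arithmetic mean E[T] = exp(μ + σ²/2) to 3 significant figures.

E[T] ≈ 23.6 days

If T ~ Lognormal(μ,σ) then ln T ~ Normal(μ,σ), so the p-quantile of ln T is μ + z_p·σ.
ln(2.7) = 0.9933 and ln(24) = 3.178; z_{0.07} = -1.476, z_{0.71} = 0.5534.
σ = (3.178 − 0.9933)/(0.5534 − (-1.476)) = 1.077.
μ = 0.9933 − (-1.476)·1.077 = 2.582.
E[T] = exp(μ + σ²/2) = exp(2.582 + 0.5796) = 23.6 days.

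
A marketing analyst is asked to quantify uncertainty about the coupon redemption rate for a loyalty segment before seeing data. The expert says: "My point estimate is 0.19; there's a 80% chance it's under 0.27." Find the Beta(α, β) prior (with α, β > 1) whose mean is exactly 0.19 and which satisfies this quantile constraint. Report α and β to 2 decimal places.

α ≈ 2.81, β ≈ 11.96

With mean 0.19 fixed, write α = 0.19s, β = 0.81s where s = α+β.
Need P(θ < 0.27) = 0.8 under Beta(0.19s, 0.81s). Normal approximation: (q−m)/√(m(1−m)/s) ≈ z_{0.8} = 0.842, so s ≈ 0.19·0.81·(0.842)²/(0.27−0.19)² = 17.0.
At s = 17.0: P(θ<0.27) ≈ 0.812. Adjusting to match 0.8 gives s ≈ 14.77.
So α = 0.19·14.77 ≈ 2.81, β = 0.81·14.77 ≈ 11.96.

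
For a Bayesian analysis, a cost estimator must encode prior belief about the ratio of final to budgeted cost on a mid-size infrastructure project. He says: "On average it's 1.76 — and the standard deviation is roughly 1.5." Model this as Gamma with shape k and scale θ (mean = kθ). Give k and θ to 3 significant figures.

k ≈ 1.38, θ ≈ 1.28

For Gamma(k, scale θ): mean = kθ, variance = kθ², so CV = 1/√k.
CV = SD/mean = 1.5/1.76 = 0.8523, hence k = 1/CV² = 1.38.
Then θ = mean/k = 1.76/1.38 = 1.28.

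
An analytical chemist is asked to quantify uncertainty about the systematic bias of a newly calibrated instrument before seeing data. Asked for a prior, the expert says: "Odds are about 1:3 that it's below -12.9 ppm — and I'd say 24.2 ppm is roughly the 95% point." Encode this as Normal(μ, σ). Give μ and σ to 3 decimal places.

μ = -2.111, σ = 15.996

The p-quantile of Normal(μ,σ) is μ + z_p·σ, with z_{0.25} = -0.6745 and z_{0.95} = 1.645.
Eliminate σ: μ = (z₂·x₁ − z₁·x₂)/(z₂ − z₁) = (1.645·-12.9 − (-0.6745)·24.2)/2.319 = -2.111.
Then σ = (x₂ − x₁)/(z₂ − z₁) = (24.2 − -12.9)/2.319 = 15.996.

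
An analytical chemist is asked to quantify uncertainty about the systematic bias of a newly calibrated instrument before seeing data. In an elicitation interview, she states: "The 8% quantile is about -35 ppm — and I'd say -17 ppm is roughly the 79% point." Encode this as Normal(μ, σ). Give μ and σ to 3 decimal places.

The p-quantile of Normal(μ,σ) is μ + z_p·σ, with z_{0.08} = -1.405 and z_{0.79} = 0.8064.
Eliminate σ: μ = (z₂·x₁ − z₁·x₂)/(z₂ − z₁) = (0.8064·-35 − (-1.405)·-17)/2.211 = -23.564.
Then σ = (x₂ − x₁)/(z₂ − z₁) = (-17 − -35)/2.211 = 8.139.

μ = -23.564, σ = 8.139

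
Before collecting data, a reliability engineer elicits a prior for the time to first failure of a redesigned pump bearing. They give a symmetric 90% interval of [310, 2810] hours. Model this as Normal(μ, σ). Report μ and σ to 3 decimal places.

A symmetric 90% interval runs μ ± z·σ with z = 1.645.
Half-width = 1250, so σ = 1250/1.645 = 759.946.
μ is the interval midpoint, 1560.000.

μ = 1560.000, σ = 759.946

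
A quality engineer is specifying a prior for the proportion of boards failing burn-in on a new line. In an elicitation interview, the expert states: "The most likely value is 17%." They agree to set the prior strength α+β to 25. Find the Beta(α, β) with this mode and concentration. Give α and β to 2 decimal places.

α = 4.91, β = 20.09

For α,β > 1 the Beta mode is (α−1)/(α+β−2). With α+β = 25, the mode is (α−1)/23.
Set (α−1)/23 = 0.17 → α = 1 + 0.17·23 = 4.91.
β = 25 − α = 20.09.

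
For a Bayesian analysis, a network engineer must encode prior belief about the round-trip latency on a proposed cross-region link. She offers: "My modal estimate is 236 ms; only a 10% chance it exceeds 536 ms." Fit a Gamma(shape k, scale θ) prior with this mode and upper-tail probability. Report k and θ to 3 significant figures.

Gamma(k,θ) with k>1 has mode (k−1)θ, so θ = 236/(k−1).
Need P(X < 536) = 0.9 with θ tied to k this way. Start at k = 2, θ = 236: P(X<536) ≈ 0.662.
Too low — raise k to concentrate. Iterating converges to k ≈ 3.86.
Then θ = 236/(3.86−1) ≈ 82.6.

k ≈ 3.86, θ ≈ 82.6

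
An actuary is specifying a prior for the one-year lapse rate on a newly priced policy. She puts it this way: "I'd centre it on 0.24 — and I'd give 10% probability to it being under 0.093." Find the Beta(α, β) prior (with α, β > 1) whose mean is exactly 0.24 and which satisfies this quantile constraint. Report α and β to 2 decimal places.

With mean 0.24 fixed, write α = 0.24s, β = 0.76s where s = α+β.
Need P(θ < 0.093) = 0.1 under Beta(0.24s, 0.76s). Normal approximation: (q−m)/√(m(1−m)/s) ≈ z_{0.1} = -1.28, so s ≈ 0.24·0.76·(-1.28)²/(0.093−0.24)² = 13.9.
At s = 13.9: P(θ<0.093) ≈ 0.071. Adjusting to match 0.1 gives s ≈ 11.12.
So α = 0.24·11.12 ≈ 2.67, β = 0.76·11.12 ≈ 8.45.

α ≈ 2.67, β ≈ 8.45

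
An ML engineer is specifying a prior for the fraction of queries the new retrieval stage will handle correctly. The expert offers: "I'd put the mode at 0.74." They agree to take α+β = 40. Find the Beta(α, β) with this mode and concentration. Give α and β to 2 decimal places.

For α,β > 1 the Beta mode is (α−1)/(α+β−2). With α+β = 40, the mode is (α−1)/38.
Set (α−1)/38 = 0.74 → α = 1 + 0.74·38 = 29.12.
β = 40 − α = 10.88.

α = 29.12, β = 10.88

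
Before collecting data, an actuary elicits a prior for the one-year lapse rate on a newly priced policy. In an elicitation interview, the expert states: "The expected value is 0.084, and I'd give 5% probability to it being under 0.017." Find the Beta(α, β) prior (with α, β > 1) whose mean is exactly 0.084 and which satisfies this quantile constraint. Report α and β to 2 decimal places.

α ≈ 2.13, β ≈ 23.18

With mean 0.084 fixed, write α = 0.084s, β = 0.916s where s = α+β.
Need P(θ < 0.017) = 0.05 under Beta(0.084s, 0.916s). Normal approximation: (q−m)/√(m(1−m)/s) ≈ z_{0.05} = -1.64, so s ≈ 0.084·0.916·(-1.64)²/(0.017−0.084)² = 46.4.
At s = 46.4: P(θ<0.017) ≈ 0.009. Adjusting to match 0.05 gives s ≈ 25.31.
So α = 0.084·25.31 ≈ 2.13, β = 0.916·25.31 ≈ 23.18.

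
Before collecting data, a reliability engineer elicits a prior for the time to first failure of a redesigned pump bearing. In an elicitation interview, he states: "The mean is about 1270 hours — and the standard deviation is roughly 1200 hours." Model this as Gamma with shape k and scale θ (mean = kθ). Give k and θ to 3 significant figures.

For Gamma(k, scale θ): mean = kθ, variance = kθ², so CV = 1/√k.
CV = SD/mean = 1200/1270 = 0.9449, hence k = 1/CV² = 1.12.
Then θ = mean/k = 1270/1.12 = 1130.

k ≈ 1.12, θ ≈ 1130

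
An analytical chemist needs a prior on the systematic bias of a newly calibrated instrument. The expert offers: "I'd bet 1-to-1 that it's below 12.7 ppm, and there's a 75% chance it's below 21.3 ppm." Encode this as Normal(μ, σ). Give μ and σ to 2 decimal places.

μ = 12.70, σ = 12.75

For Normal(μ,σ), the p-quantile is μ + z_p·σ. Here z_{0.5} = 0, z_{0.75} = 0.6745.
So 12.7 = μ + 0σ and 21.3 = μ + 0.6745σ.
Subtracting: σ = (21.3 − 12.7)/(0.6745 − (0)) = 12.75.
Then μ = 12.7 − (0)·12.75 = 12.70.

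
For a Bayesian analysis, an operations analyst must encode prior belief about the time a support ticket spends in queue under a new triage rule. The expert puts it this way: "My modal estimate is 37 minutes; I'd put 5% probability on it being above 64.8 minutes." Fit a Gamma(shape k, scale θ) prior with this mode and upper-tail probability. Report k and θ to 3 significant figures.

k ≈ 9.88, θ ≈ 4.17

Gamma(k,θ) with k>1 has mode (k−1)θ, so θ = 37/(k−1).
Need P(X < 64.8) = 0.95 with θ tied to k this way. Start at k = 2, θ = 37: P(X<64.8) ≈ 0.523.
Too low — raise k to concentrate. Iterating converges to k ≈ 9.88.
Then θ = 37/(9.88−1) ≈ 4.17.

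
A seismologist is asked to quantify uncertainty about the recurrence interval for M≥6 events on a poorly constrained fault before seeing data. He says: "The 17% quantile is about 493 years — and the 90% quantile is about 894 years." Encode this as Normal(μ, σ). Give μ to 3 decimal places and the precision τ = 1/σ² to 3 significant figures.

For Normal(μ,σ), the p-quantile is μ + z_p·σ. Here z_{0.17} = -0.9542, z_{0.9} = 1.282.
So 493 = μ − 0.9542σ and 894 = μ + 1.282σ.
Subtracting: σ = (894 − 493)/(1.282 − (-0.9542)) = 179.361.
Then μ = 493 − (-0.9542)·179.361 = 664.140.
Precision τ = 1/σ² = 1/179.4² = 3.11e-05.

μ = 664.140, τ = 3.11e-05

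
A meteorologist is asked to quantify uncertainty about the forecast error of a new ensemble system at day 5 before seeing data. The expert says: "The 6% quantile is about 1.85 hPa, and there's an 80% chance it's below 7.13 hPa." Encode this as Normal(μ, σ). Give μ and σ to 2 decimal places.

μ = 5.28, σ = 2.20

The p-quantile of Normal(μ,σ) is μ + z_p·σ, with z_{0.06} = -1.555 and z_{0.8} = 0.8416.
Eliminate σ: μ = (z₂·x₁ − z₁·x₂)/(z₂ − z₁) = (0.8416·1.85 − (-1.555)·7.13)/2.396 = 5.28.
Then σ = (x₂ − x₁)/(z₂ − z₁) = (7.13 − 1.85)/2.396 = 2.20.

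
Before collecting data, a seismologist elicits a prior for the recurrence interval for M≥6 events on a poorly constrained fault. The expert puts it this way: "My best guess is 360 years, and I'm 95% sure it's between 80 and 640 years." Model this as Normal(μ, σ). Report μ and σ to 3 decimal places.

A symmetric 95% interval runs μ ± z·σ with z = 1.96.
Half-width = 280, so σ = 280/1.96 = 142.860.
μ is the stated best guess, 360.000.

μ = 360.000, σ = 142.860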